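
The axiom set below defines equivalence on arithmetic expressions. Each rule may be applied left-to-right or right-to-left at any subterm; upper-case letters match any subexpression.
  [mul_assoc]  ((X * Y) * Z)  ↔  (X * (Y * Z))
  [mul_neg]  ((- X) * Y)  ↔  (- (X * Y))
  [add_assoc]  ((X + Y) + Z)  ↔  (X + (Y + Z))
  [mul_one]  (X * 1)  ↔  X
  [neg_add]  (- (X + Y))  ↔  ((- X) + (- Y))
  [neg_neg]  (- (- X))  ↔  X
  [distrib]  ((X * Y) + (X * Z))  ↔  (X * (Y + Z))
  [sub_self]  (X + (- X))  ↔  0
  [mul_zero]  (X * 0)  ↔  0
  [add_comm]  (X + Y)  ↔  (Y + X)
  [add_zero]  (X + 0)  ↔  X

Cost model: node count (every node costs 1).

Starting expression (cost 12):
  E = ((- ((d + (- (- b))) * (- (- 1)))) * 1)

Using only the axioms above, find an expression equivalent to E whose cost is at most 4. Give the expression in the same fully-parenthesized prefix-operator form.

(1) (- (- b))  =[neg_neg →]=  b    ⊢ ((- ((d + b) * (- (- 1)))) * 1)
(2) (- (- 1))  =[neg_neg →]=  1    ⊢ ((- ((d + b) * 1)) * 1)
(3) ((- ((d + b) * 1)) * 1)  =[mul_one →]=  (- ((d + b) * 1))
(4) ((d + b) * 1)  =[mul_one →]=  (d + b)    ⊢ cost 4, within 4

(- (d + b))   [cost 4]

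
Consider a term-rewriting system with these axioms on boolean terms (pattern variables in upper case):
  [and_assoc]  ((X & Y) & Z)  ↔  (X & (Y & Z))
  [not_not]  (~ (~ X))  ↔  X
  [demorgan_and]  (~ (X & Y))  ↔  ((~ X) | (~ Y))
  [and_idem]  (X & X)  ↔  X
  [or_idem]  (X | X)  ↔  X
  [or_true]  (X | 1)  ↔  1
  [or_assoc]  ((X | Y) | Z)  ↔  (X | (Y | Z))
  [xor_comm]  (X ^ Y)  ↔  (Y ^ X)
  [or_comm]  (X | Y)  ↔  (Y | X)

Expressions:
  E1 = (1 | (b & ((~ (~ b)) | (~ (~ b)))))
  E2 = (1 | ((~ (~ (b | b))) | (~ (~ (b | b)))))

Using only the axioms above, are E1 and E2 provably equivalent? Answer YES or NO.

YES

1. [or_idem →] ((~ (~ b)) | (~ (~ b)))  →  (~ (~ b));  E1 = (1 | (b & (~ (~ b))))
2. [not_not →] (~ (~ b))  →  b;  E1 = (1 | (b & b))
3. [and_idem →] (b & b)  →  b;  E1 = (1 | b)
4. [or_idem ←] b  →  (b | b);  E1 = (1 | (b | b))
5. [not_not ←] (b | b)  →  (~ (~ (b | b)));  E1 = (1 | (~ (~ (b | b))))
6. [or_idem ←] (~ (~ (b | b)))  →  ((~ (~ (b | b))) | (~ (~ (b | b))));  this is E2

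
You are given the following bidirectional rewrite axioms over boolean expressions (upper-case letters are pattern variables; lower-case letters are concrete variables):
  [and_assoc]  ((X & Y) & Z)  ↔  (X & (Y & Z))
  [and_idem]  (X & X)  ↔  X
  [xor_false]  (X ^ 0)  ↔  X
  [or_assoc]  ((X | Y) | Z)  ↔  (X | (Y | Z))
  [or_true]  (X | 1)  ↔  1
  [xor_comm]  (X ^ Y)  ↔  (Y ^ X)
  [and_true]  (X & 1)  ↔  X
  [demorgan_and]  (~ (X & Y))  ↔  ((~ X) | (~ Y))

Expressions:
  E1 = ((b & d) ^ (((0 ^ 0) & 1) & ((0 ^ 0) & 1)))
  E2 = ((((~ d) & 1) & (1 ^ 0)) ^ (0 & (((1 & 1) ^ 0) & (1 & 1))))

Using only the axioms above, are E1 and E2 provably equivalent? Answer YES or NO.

NO

All listed rules preserve value, hence provable equivalence implies equal values everywhere; look for a separating assignment.
b=0, d=0 gives E1 ↦ 0, E2 ↦ 1; values differ ⇒ not provably equivalent.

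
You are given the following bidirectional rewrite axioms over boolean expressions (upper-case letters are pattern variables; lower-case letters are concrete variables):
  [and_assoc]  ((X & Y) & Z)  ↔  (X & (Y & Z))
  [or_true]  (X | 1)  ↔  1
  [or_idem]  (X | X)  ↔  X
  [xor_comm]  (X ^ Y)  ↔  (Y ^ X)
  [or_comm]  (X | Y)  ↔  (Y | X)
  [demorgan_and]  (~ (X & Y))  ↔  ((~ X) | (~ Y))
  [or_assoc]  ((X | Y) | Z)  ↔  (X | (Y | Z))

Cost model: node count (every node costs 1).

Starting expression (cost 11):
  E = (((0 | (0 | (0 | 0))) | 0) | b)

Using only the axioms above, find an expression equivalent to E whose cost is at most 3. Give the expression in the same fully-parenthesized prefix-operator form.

1. [or_idem →] (0 | 0)  →  0;  E = (((0 | (0 | 0)) | 0) | b)
2. [or_idem →] (0 | 0)  →  0;  E = (((0 | 0) | 0) | b)
3. [or_idem →] (0 | 0)  →  0;  E = ((0 | 0) | b)
4. [or_idem →] (0 | 0)  →  0;  cost 3 ≤ 3, done

(0 | b)   [cost 3]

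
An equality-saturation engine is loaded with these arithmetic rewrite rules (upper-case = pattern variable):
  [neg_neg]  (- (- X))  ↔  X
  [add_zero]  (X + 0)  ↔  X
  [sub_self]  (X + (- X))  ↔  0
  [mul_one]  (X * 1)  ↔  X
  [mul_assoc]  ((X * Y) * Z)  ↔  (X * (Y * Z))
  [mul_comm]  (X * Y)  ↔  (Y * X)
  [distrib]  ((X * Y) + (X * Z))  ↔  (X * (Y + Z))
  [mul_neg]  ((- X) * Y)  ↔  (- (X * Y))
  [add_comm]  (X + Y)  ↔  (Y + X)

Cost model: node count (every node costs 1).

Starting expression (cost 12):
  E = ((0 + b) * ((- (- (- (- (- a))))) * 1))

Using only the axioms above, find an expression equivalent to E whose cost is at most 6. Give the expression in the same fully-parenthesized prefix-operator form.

((0 + b) * (- a))   [cost 6]

(1) ((- (- (- (- (- a))))) * 1)  =[mul_one →]=  (- (- (- (- (- a)))))    ⊢ ((0 + b) * (- (- (- (- (- a))))))
(2) (- (- (- (- a))))  =[neg_neg →]=  (- (- a))    ⊢ ((0 + b) * (- (- (- a))))
(3) (- (- (- a)))  =[neg_neg →]=  (- a)    ⊢ cost 6, within 6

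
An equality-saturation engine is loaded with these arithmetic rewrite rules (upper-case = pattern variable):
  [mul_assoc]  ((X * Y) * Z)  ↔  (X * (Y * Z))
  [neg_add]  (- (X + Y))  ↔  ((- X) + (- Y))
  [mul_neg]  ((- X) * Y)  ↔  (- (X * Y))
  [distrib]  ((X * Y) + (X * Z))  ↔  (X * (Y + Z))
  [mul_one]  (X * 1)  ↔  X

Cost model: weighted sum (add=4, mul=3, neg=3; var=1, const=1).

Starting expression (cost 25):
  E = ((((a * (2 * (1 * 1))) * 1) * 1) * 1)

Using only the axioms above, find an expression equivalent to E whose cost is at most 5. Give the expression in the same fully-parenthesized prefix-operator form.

1. [mul_one →] (1 * 1)  →  1;  E = ((((a * (2 * 1)) * 1) * 1) * 1)
2. [mul_one →] (2 * 1)  →  2;  E = ((((a * 2) * 1) * 1) * 1)
3. [mul_one →] (((a * 2) * 1) * 1)  →  ((a * 2) * 1);  E = (((a * 2) * 1) * 1)
4. [mul_one →] ((a * 2) * 1)  →  (a * 2);  E = ((a * 2) * 1)
5. [mul_one →] ((a * 2) * 1)  →  (a * 2);  cost 5 ≤ 5, done

(a * 2)   [cost 5]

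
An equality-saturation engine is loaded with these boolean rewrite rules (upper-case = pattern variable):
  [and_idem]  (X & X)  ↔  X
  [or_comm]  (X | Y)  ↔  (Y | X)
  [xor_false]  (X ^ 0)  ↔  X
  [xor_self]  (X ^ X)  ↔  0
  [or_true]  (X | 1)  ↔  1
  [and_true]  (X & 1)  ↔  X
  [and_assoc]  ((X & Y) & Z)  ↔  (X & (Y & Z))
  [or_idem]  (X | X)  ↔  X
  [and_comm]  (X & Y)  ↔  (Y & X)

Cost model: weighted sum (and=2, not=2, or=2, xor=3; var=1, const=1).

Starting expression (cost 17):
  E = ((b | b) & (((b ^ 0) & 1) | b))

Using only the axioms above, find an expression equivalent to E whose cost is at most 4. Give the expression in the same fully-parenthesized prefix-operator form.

step 1: xor_false (→) rewrites (b ^ 0) into b, now ((b | b) & ((b & 1) | b))
step 2: and_true (→) rewrites (b & 1) into b, now ((b | b) & (b | b))
step 3: and_idem (→) rewrites ((b | b) & (b | b)) into (b | b), reaching cost 4 (bound 4)

(b | b)   [cost 4]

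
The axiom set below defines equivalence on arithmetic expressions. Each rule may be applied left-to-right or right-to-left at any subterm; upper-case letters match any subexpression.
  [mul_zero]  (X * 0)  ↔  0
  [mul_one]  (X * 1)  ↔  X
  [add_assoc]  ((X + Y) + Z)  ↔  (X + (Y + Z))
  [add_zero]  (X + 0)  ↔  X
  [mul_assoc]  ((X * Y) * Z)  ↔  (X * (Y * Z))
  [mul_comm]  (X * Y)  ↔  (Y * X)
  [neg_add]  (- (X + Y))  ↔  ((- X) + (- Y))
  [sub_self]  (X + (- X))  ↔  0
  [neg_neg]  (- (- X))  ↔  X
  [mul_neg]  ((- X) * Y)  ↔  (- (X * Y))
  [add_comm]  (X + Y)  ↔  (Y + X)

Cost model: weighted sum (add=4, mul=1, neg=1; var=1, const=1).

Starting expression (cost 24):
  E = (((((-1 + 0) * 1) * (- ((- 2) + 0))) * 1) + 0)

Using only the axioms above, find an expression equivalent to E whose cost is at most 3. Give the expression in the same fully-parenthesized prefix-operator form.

(-1 * 2)   [cost 3]

step 1: mul_one (→) rewrites ((((-1 + 0) * 1) * (- ((- 2) + 0))) * 1) into (((-1 + 0) * 1) * (- ((- 2) + 0))), now ((((-1 + 0) * 1) * (- ((- 2) + 0))) + 0)
step 2: add_zero (→) rewrites ((((-1 + 0) * 1) * (- ((- 2) + 0))) + 0) into (((-1 + 0) * 1) * (- ((- 2) + 0)))
step 3: add_zero (→) rewrites (-1 + 0) into -1, now ((-1 * 1) * (- ((- 2) + 0)))
step 4: mul_one (→) rewrites (-1 * 1) into -1, now (-1 * (- ((- 2) + 0)))
step 5: add_zero (→) rewrites ((- 2) + 0) into (- 2), now (-1 * (- (- 2)))
step 6: neg_neg (→) rewrites (- (- 2)) into 2, reaching cost 3 (bound 3)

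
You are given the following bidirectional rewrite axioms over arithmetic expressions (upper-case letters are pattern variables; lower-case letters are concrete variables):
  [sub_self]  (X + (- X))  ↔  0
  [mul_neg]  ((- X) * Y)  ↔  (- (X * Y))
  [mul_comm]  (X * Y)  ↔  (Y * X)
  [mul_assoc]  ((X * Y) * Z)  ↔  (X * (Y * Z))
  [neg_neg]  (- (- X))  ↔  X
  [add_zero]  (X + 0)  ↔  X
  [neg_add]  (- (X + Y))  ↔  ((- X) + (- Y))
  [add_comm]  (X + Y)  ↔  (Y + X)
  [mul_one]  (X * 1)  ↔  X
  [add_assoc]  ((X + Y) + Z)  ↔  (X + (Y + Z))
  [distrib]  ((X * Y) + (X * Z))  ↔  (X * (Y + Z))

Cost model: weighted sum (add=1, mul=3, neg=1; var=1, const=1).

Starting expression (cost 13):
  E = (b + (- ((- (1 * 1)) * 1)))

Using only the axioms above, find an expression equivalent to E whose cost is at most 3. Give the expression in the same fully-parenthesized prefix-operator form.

step 1: mul_one (→) rewrites ((- (1 * 1)) * 1) into (- (1 * 1)), now (b + (- (- (1 * 1))))
step 2: mul_one (→) rewrites (1 * 1) into 1, now (b + (- (- 1)))
step 3: neg_neg (→) rewrites (- (- 1)) into 1, reaching cost 3 (bound 3)

(b + 1)   [cost 3]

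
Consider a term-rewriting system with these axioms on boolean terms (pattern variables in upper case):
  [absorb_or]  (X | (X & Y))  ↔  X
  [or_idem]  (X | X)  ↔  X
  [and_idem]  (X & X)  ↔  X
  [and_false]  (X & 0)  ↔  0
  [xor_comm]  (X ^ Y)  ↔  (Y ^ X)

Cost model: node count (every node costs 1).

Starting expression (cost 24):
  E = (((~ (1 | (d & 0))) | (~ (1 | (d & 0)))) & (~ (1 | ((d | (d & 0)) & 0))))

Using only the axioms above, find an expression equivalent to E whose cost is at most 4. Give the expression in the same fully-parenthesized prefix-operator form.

(~ (1 | 0))   [cost 4]

1. [absorb_or →] (d | (d & 0))  →  d;  E = (((~ (1 | (d & 0))) | (~ (1 | (d & 0)))) & (~ (1 | (d & 0))))
2. [or_idem →] ((~ (1 | (d & 0))) | (~ (1 | (d & 0))))  →  (~ (1 | (d & 0)));  E = ((~ (1 | (d & 0))) & (~ (1 | (d & 0))))
3. [and_idem →] ((~ (1 | (d & 0))) & (~ (1 | (d & 0))))  →  (~ (1 | (d & 0)))
4. [and_false →] (d & 0)  →  0;  cost 4 ≤ 4, done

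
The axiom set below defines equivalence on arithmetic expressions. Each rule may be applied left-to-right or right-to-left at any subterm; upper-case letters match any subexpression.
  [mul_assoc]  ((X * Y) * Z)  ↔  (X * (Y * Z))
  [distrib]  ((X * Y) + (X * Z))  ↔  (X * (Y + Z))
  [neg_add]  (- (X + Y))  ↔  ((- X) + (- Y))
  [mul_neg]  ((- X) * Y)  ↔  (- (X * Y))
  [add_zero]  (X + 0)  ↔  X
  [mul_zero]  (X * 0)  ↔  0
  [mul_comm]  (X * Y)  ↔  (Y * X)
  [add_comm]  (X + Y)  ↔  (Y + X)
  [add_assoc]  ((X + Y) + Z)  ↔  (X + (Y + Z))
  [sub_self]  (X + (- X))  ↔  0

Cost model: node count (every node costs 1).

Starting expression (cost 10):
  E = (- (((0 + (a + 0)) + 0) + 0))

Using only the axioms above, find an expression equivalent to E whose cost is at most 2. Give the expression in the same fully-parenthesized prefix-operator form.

1. [add_zero →] (a + 0)  →  a;  E = (- (((0 + a) + 0) + 0))
2. [add_zero →] (((0 + a) + 0) + 0)  →  ((0 + a) + 0);  E = (- ((0 + a) + 0))
3. [add_comm →] (0 + a)  →  (a + 0);  E = (- ((a + 0) + 0))
4. [add_zero →] (a + 0)  →  a;  E = (- (a + 0))
5. [add_zero →] (a + 0)  →  a;  cost 2 ≤ 2, done

(- a)   [cost 2]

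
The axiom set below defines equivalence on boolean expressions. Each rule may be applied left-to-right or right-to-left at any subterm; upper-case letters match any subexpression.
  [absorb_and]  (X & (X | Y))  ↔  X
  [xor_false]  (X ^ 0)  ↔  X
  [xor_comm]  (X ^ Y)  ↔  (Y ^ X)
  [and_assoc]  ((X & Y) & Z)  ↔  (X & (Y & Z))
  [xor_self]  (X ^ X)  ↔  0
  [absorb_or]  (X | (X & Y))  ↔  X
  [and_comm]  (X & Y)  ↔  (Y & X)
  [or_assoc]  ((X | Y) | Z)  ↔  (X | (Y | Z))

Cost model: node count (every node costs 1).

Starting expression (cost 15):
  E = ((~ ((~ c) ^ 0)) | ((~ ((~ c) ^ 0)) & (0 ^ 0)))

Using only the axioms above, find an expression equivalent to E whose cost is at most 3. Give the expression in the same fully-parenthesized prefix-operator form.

(1) (0 ^ 0)  =[xor_false →]=  0    ⊢ ((~ ((~ c) ^ 0)) | ((~ ((~ c) ^ 0)) & 0))
(2) ((~ ((~ c) ^ 0)) | ((~ ((~ c) ^ 0)) & 0))  =[absorb_or →]=  (~ ((~ c) ^ 0))
(3) ((~ c) ^ 0)  =[xor_false →]=  (~ c)    ⊢ cost 3, within 3

(~ (~ c))   [cost 3]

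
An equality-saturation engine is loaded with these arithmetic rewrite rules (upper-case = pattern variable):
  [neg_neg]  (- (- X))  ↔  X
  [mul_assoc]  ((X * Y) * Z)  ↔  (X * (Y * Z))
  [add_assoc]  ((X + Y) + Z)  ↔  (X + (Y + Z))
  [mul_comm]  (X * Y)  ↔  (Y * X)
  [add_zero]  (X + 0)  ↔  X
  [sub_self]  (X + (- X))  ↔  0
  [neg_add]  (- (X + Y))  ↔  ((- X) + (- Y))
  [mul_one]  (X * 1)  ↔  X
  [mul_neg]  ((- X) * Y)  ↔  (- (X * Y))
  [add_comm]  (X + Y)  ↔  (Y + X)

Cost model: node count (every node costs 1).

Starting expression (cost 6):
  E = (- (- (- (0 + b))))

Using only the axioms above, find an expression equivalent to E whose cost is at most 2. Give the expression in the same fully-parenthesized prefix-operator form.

(- b)   [cost 2]

step 1: neg_neg (→) rewrites (- (- (- (0 + b)))) into (- (0 + b))
step 2: add_comm (→) rewrites (0 + b) into (b + 0), now (- (b + 0))
step 3: add_zero (→) rewrites (b + 0) into b, reaching cost 2 (bound 2)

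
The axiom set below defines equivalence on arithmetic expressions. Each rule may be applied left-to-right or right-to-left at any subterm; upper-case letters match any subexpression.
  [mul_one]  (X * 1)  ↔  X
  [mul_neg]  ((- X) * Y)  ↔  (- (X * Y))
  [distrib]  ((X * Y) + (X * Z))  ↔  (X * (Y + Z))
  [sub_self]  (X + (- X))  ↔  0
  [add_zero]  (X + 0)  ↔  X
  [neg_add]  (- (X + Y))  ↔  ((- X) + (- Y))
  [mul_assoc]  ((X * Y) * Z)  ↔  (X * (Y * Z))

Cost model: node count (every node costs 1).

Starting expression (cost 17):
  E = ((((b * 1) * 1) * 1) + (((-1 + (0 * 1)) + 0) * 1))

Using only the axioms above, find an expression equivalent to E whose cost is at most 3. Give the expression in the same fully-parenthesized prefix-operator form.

step 1: mul_one (→) rewrites (0 * 1) into 0, now ((((b * 1) * 1) * 1) + (((-1 + 0) + 0) * 1))
step 2: mul_one (→) rewrites (((-1 + 0) + 0) * 1) into ((-1 + 0) + 0), now ((((b * 1) * 1) * 1) + ((-1 + 0) + 0))
step 3: mul_one (→) rewrites (b * 1) into b, now (((b * 1) * 1) + ((-1 + 0) + 0))
step 4: add_zero (→) rewrites (-1 + 0) into -1, now (((b * 1) * 1) + (-1 + 0))
step 5: mul_one (→) rewrites (b * 1) into b, now ((b * 1) + (-1 + 0))
step 6: mul_one (→) rewrites (b * 1) into b, now (b + (-1 + 0))
step 7: add_zero (→) rewrites (-1 + 0) into -1, reaching cost 3 (bound 3)

(b + -1)   [cost 3]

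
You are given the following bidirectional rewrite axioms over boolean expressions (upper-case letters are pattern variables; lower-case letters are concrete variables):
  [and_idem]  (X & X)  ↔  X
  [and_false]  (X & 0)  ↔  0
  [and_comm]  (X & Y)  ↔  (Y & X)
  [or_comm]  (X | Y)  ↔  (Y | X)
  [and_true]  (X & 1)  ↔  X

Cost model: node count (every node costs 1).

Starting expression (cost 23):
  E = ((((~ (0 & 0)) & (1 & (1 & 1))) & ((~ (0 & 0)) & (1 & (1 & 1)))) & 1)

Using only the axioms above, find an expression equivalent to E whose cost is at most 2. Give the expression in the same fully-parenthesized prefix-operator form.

(~ 0)   [cost 2]

(1) (((~ (0 & 0)) & (1 & (1 & 1))) & ((~ (0 & 0)) & (1 & (1 & 1))))  =[and_idem →]=  ((~ (0 & 0)) & (1 & (1 & 1)))    ⊢ (((~ (0 & 0)) & (1 & (1 & 1))) & 1)
(2) (1 & 1)  =[and_idem →]=  1    ⊢ (((~ (0 & 0)) & (1 & 1)) & 1)
(3) (1 & 1)  =[and_idem →]=  1    ⊢ (((~ (0 & 0)) & 1) & 1)
(4) (0 & 0)  =[and_idem →]=  0    ⊢ (((~ 0) & 1) & 1)
(5) ((~ 0) & 1)  =[and_true →]=  (~ 0)    ⊢ ((~ 0) & 1)
(6) ((~ 0) & 1)  =[and_true →]=  (~ 0)    ⊢ cost 2, within 2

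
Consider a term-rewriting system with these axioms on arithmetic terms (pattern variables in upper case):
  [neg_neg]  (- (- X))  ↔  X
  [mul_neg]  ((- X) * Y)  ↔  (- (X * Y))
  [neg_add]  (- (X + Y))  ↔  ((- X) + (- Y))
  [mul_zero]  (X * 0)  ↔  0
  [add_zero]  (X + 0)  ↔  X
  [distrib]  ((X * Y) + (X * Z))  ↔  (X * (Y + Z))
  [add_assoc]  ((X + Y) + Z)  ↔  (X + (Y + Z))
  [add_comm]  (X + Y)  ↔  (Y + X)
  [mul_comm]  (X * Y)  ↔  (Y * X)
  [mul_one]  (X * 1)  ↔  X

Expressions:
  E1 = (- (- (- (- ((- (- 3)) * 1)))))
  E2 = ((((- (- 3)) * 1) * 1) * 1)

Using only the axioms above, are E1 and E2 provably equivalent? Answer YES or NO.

1. [neg_neg →] (- (- ((- (- 3)) * 1)))  →  ((- (- 3)) * 1);  E1 = (- (- ((- (- 3)) * 1)))
2. [mul_one →] ((- (- 3)) * 1)  →  (- (- 3));  E1 = (- (- (- (- 3))))
3. [neg_neg →] (- (- 3))  →  3;  E1 = (- (- 3))
4. [mul_one ←] (- (- 3))  →  ((- (- 3)) * 1)
5. [mul_one ←] (- (- 3))  →  ((- (- 3)) * 1);  E1 = (((- (- 3)) * 1) * 1)
6. [mul_one ←] (((- (- 3)) * 1) * 1)  →  ((((- (- 3)) * 1) * 1) * 1);  this is E2

YES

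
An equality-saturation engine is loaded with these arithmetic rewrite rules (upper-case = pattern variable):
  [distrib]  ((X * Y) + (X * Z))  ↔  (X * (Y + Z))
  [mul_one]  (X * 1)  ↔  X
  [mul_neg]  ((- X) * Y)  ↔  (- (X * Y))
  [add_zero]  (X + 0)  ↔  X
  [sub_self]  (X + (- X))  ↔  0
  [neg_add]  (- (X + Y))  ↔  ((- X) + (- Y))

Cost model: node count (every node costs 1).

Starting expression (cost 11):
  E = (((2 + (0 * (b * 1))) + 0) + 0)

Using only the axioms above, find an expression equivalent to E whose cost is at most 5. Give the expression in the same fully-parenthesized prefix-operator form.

(2 + (0 * b))   [cost 5]

1. [mul_one →] (b * 1)  →  b;  E = (((2 + (0 * b)) + 0) + 0)
2. [add_zero →] (((2 + (0 * b)) + 0) + 0)  →  ((2 + (0 * b)) + 0)
3. [add_zero →] ((2 + (0 * b)) + 0)  →  (2 + (0 * b));  cost 5 ≤ 5, done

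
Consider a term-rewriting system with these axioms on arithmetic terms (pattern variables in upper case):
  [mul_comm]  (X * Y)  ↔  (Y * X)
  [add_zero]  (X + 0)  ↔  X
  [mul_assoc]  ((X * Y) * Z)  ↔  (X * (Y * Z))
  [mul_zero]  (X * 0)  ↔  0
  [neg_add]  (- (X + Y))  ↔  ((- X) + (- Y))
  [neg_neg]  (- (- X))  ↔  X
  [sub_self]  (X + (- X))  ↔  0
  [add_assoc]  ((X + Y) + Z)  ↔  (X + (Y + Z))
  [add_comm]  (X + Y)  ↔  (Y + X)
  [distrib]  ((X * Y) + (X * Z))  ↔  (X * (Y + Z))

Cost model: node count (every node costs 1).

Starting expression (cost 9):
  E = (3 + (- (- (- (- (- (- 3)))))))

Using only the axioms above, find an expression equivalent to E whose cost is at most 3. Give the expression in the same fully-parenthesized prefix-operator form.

1. [neg_neg →] (- (- (- (- 3))))  →  (- (- 3));  E = (3 + (- (- (- (- 3)))))
2. [neg_neg →] (- (- (- 3)))  →  (- 3);  E = (3 + (- (- 3)))
3. [add_comm →] (3 + (- (- 3)))  →  ((- (- 3)) + 3)
4. [neg_neg →] (- (- 3))  →  3;  cost 3 ≤ 3, done

(3 + 3)   [cost 3]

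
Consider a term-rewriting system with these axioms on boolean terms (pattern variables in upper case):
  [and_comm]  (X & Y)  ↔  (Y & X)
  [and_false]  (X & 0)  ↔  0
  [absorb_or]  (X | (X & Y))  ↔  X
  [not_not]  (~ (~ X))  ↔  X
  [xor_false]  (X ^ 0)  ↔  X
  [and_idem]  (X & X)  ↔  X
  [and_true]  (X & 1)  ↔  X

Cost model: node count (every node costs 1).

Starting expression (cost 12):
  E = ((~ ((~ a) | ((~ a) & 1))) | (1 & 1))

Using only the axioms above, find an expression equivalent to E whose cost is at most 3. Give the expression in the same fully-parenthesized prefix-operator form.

1. [absorb_or →] ((~ a) | ((~ a) & 1))  →  (~ a);  E = ((~ (~ a)) | (1 & 1))
2. [and_idem →] (1 & 1)  →  1;  E = ((~ (~ a)) | 1)
3. [not_not →] (~ (~ a))  →  a;  cost 3 ≤ 3, done

(a | 1)   [cost 3]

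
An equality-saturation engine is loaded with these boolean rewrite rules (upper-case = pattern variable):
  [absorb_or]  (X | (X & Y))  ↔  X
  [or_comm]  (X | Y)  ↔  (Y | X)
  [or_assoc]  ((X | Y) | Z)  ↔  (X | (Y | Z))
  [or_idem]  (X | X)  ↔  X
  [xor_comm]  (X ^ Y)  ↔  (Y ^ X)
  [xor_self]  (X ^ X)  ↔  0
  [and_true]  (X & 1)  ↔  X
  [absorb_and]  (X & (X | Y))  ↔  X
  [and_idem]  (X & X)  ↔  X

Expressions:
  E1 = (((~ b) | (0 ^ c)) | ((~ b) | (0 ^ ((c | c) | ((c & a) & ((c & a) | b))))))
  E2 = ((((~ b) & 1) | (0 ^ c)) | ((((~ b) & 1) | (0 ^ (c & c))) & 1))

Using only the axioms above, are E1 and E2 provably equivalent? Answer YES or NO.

YES

(1) ((c & a) & ((c & a) | b))  =[absorb_and →]=  (c & a)    ⊢ (((~ b) | (0 ^ c)) | ((~ b) | (0 ^ ((c | c) | (c & a)))))
(2) (c | c)  =[or_idem →]=  c    ⊢ (((~ b) | (0 ^ c)) | ((~ b) | (0 ^ (c | (c & a)))))
(3) (c | (c & a))  =[absorb_or →]=  c    ⊢ (((~ b) | (0 ^ c)) | ((~ b) | (0 ^ c)))
(4) (((~ b) | (0 ^ c)) | ((~ b) | (0 ^ c)))  =[or_idem →]=  ((~ b) | (0 ^ c))
(5) (~ b)  =[and_true ←]=  ((~ b) & 1)    ⊢ (((~ b) & 1) | (0 ^ c))
(6) (((~ b) & 1) | (0 ^ c))  =[absorb_or ←]=  ((((~ b) & 1) | (0 ^ c)) | ((((~ b) & 1) | (0 ^ c)) & 1))
(7) c  =[and_idem ←]=  (c & c)    ⊢ E2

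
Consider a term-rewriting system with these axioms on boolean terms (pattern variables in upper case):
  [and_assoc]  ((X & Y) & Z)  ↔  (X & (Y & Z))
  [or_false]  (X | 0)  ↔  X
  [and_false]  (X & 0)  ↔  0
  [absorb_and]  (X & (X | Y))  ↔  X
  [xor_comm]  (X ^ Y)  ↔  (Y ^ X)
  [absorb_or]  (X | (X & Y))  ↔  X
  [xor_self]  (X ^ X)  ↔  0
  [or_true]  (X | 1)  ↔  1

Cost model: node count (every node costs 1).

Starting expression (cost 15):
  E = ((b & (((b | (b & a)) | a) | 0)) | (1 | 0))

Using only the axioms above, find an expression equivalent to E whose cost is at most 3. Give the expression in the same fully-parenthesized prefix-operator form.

(b | 1)   [cost 3]

step 1: absorb_or (→) rewrites (b | (b & a)) into b, now ((b & ((b | a) | 0)) | (1 | 0))
step 2: or_false (→) rewrites ((b | a) | 0) into (b | a), now ((b & (b | a)) | (1 | 0))
step 3: or_false (→) rewrites (1 | 0) into 1, now ((b & (b | a)) | 1)
step 4: absorb_and (→) rewrites (b & (b | a)) into b, reaching cost 3 (bound 3)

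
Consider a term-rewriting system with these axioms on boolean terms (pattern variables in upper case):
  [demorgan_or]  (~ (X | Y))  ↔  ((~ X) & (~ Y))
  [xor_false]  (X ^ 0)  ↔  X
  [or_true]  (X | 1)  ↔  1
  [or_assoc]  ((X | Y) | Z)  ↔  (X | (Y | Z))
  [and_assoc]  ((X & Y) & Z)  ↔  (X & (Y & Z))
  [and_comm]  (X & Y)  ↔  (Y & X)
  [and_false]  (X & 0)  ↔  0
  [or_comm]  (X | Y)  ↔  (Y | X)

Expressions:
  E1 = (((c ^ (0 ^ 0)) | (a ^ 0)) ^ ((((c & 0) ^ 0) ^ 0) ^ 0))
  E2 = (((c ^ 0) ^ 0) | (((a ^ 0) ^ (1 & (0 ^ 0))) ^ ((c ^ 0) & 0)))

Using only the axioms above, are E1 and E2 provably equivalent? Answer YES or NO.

YES

(1) ((c & 0) ^ 0)  =[xor_false →]=  (c & 0)    ⊢ (((c ^ (0 ^ 0)) | (a ^ 0)) ^ (((c & 0) ^ 0) ^ 0))
(2) (0 ^ 0)  =[xor_false →]=  0    ⊢ (((c ^ 0) | (a ^ 0)) ^ (((c & 0) ^ 0) ^ 0))
(3) (((c & 0) ^ 0) ^ 0)  =[xor_false →]=  ((c & 0) ^ 0)    ⊢ (((c ^ 0) | (a ^ 0)) ^ ((c & 0) ^ 0))
(4) ((c & 0) ^ 0)  =[xor_false →]=  (c & 0)    ⊢ (((c ^ 0) | (a ^ 0)) ^ (c & 0))
(5) (c ^ 0)  =[xor_false →]=  c    ⊢ ((c | (a ^ 0)) ^ (c & 0))
(6) (c & 0)  =[and_false →]=  0    ⊢ ((c | (a ^ 0)) ^ 0)
(7) (a ^ 0)  =[xor_false →]=  a    ⊢ ((c | a) ^ 0)
(8) ((c | a) ^ 0)  =[xor_false →]=  (c | a)
(9) c  =[xor_false ←]=  (c ^ 0)    ⊢ ((c ^ 0) | a)
(10) a  =[xor_false ←]=  (a ^ 0)    ⊢ ((c ^ 0) | (a ^ 0))
(11) (a ^ 0)  =[xor_false ←]=  ((a ^ 0) ^ 0)    ⊢ ((c ^ 0) | ((a ^ 0) ^ 0))
(12) ((a ^ 0) ^ 0)  =[xor_false ←]=  (((a ^ 0) ^ 0) ^ 0)    ⊢ ((c ^ 0) | (((a ^ 0) ^ 0) ^ 0))
(13) 0  =[and_false ←]=  (c & 0)    ⊢ ((c ^ 0) | (((a ^ 0) ^ 0) ^ (c & 0)))
(14) c  =[xor_false ←]=  (c ^ 0)    ⊢ (((c ^ 0) ^ 0) | (((a ^ 0) ^ 0) ^ (c & 0)))
(15) c  =[xor_false ←]=  (c ^ 0)    ⊢ (((c ^ 0) ^ 0) | (((a ^ 0) ^ 0) ^ ((c ^ 0) & 0)))
(16) 0  =[and_false ←]=  (1 & 0)    ⊢ (((c ^ 0) ^ 0) | (((a ^ 0) ^ (1 & 0)) ^ ((c ^ 0) & 0)))
(17) 0  =[xor_false ←]=  (0 ^ 0)    ⊢ E2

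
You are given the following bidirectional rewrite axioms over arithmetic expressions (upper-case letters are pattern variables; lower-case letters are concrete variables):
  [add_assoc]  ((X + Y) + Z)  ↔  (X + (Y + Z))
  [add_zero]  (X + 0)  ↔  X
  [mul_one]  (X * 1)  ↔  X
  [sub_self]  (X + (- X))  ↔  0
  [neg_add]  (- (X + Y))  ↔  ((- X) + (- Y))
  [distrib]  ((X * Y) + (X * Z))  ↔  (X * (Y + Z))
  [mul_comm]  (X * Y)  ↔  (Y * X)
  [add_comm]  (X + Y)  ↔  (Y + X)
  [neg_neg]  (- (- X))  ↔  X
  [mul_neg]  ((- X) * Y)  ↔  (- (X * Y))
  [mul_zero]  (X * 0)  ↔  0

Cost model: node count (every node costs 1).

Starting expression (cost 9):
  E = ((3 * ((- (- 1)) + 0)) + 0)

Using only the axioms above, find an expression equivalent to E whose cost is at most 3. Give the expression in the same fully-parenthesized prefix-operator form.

(3 * 1)   [cost 3]

1. [add_zero →] ((- (- 1)) + 0)  →  (- (- 1));  E = ((3 * (- (- 1))) + 0)
2. [add_zero →] ((3 * (- (- 1))) + 0)  →  (3 * (- (- 1)))
3. [neg_neg →] (- (- 1))  →  1;  cost 3 ≤ 3, done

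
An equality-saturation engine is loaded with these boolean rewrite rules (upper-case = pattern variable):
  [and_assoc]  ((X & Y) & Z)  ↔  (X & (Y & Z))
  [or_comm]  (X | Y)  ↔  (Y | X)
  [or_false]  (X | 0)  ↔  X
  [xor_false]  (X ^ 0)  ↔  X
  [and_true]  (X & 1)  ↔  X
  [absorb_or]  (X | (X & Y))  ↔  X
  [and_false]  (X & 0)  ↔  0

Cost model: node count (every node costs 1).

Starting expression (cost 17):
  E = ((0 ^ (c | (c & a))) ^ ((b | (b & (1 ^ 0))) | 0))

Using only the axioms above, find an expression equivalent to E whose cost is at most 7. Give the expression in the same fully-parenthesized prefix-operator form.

((0 ^ c) ^ (b | 0))   [cost 7]

step 1: xor_false (→) rewrites (1 ^ 0) into 1, now ((0 ^ (c | (c & a))) ^ ((b | (b & 1)) | 0))
step 2: absorb_or (→) rewrites (b | (b & 1)) into b, now ((0 ^ (c | (c & a))) ^ (b | 0))
step 3: absorb_or (→) rewrites (c | (c & a)) into c, reaching cost 7 (bound 7)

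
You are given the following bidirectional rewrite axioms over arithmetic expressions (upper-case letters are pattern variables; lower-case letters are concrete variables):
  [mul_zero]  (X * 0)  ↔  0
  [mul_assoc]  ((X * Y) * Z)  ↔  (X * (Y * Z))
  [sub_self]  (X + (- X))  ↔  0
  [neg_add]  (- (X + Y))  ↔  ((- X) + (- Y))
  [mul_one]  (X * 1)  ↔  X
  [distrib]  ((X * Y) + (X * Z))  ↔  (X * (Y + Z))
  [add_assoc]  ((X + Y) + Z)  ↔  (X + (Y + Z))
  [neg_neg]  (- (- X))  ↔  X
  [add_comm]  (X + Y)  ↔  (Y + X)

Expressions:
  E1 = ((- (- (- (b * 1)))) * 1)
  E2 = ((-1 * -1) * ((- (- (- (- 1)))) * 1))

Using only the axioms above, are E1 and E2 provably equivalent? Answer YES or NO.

The axioms are sound identities: if E1 ↔* E2 then E1 and E2 evaluate identically under any assignment.
Under b=0: E1 evaluates to 0, E2 to 1. Distinct ⇒ no rewrite sequence connects them.

NO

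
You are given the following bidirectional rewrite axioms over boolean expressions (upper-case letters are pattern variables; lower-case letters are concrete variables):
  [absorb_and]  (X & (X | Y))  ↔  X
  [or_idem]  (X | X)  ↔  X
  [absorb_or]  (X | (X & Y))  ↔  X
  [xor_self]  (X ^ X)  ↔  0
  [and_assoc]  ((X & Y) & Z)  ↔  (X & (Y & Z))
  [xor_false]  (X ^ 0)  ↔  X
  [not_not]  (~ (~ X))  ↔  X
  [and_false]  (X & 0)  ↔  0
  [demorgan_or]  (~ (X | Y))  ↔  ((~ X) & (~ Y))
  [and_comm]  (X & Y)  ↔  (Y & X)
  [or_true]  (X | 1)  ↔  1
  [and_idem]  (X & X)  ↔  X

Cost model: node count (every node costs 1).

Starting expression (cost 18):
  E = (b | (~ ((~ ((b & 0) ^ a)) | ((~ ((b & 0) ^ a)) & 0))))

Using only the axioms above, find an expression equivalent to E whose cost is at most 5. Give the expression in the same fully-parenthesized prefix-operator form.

(b | (0 ^ a))   [cost 5]

(1) ((~ ((b & 0) ^ a)) | ((~ ((b & 0) ^ a)) & 0))  =[absorb_or →]=  (~ ((b & 0) ^ a))    ⊢ (b | (~ (~ ((b & 0) ^ a))))
(2) (~ (~ ((b & 0) ^ a)))  =[not_not →]=  ((b & 0) ^ a)    ⊢ (b | ((b & 0) ^ a))
(3) (b & 0)  =[and_false →]=  0    ⊢ cost 5, within 5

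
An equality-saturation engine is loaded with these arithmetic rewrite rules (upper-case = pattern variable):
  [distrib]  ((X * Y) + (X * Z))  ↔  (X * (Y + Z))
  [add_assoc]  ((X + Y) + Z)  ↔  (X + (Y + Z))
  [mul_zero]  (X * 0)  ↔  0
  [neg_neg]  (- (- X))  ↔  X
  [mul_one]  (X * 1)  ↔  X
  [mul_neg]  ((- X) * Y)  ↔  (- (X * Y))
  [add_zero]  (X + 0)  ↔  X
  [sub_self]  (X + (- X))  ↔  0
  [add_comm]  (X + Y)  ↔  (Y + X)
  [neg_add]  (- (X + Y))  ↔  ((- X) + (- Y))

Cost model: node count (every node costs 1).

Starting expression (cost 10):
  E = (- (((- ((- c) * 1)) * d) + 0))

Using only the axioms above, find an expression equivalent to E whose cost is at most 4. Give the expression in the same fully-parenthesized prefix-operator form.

(1) (((- ((- c) * 1)) * d) + 0)  =[add_zero →]=  ((- ((- c) * 1)) * d)    ⊢ (- ((- ((- c) * 1)) * d))
(2) ((- c) * 1)  =[mul_one →]=  (- c)    ⊢ (- ((- (- c)) * d))
(3) (- (- c))  =[neg_neg →]=  c    ⊢ cost 4, within 4

(- (c * d))   [cost 4]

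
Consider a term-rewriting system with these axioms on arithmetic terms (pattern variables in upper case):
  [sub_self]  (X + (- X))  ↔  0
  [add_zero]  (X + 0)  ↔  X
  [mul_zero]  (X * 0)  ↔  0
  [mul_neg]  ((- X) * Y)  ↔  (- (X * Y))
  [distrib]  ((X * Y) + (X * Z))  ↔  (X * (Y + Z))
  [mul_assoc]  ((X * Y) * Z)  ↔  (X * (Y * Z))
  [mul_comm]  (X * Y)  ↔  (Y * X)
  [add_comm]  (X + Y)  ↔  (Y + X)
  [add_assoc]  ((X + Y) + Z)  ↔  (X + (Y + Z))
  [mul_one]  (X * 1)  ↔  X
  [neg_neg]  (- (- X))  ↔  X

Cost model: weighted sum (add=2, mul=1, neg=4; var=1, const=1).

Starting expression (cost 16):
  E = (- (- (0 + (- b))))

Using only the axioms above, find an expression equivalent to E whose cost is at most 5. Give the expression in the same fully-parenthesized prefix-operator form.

1. [neg_neg →] (- (- (0 + (- b))))  →  (0 + (- b))
2. [add_comm →] (0 + (- b))  →  ((- b) + 0)
3. [add_zero →] ((- b) + 0)  →  (- b);  cost 5 ≤ 5, done

(- b)   [cost 5]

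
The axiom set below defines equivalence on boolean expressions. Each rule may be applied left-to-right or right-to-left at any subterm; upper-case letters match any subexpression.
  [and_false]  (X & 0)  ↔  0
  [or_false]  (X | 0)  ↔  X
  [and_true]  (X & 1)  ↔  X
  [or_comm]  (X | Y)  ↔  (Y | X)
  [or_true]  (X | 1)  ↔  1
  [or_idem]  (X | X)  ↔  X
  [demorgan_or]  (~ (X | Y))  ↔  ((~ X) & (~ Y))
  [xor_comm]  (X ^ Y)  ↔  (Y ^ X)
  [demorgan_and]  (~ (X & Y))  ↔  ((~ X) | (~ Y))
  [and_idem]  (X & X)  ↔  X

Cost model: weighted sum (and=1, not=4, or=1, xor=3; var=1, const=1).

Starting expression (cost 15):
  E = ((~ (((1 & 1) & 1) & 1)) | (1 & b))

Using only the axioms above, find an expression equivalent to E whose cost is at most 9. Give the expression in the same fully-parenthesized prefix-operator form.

((~ 1) | (1 & b))   [cost 9]

(1) (((1 & 1) & 1) & 1)  =[and_true →]=  ((1 & 1) & 1)    ⊢ ((~ ((1 & 1) & 1)) | (1 & b))
(2) (1 & 1)  =[and_true →]=  1    ⊢ ((~ (1 & 1)) | (1 & b))
(3) (1 & 1)  =[and_true →]=  1    ⊢ cost 9, within 9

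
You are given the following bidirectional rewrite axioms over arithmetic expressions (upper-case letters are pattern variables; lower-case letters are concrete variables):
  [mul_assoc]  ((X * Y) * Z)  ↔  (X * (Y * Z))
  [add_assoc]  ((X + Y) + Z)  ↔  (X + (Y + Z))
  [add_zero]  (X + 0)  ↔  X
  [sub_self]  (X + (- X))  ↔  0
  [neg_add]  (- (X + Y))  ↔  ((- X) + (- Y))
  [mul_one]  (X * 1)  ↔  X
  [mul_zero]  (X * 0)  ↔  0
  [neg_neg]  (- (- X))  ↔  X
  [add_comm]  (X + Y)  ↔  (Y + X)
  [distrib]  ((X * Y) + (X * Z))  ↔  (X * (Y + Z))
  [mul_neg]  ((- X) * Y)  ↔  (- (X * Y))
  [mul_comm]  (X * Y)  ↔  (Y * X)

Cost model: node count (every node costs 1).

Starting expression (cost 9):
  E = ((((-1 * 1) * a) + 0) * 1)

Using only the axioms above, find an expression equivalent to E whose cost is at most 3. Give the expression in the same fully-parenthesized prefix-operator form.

step 1: mul_one (→) rewrites (-1 * 1) into -1, now (((-1 * a) + 0) * 1)
step 2: mul_one (→) rewrites (((-1 * a) + 0) * 1) into ((-1 * a) + 0)
step 3: add_zero (→) rewrites ((-1 * a) + 0) into (-1 * a), reaching cost 3 (bound 3)

(-1 * a)   [cost 3]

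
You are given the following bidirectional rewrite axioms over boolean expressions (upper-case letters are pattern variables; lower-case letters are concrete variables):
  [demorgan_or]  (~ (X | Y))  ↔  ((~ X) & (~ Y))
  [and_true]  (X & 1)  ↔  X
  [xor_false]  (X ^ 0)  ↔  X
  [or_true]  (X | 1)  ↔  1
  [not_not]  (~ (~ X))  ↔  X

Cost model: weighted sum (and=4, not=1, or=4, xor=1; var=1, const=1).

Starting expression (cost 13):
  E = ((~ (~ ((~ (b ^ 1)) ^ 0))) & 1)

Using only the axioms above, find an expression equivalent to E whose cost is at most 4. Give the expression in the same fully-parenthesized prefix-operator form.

(~ (b ^ 1))   [cost 4]

1. [xor_false →] ((~ (b ^ 1)) ^ 0)  →  (~ (b ^ 1));  E = ((~ (~ (~ (b ^ 1)))) & 1)
2. [and_true →] ((~ (~ (~ (b ^ 1)))) & 1)  →  (~ (~ (~ (b ^ 1))))
3. [not_not →] (~ (~ (~ (b ^ 1))))  →  (~ (b ^ 1));  cost 4 ≤ 4, done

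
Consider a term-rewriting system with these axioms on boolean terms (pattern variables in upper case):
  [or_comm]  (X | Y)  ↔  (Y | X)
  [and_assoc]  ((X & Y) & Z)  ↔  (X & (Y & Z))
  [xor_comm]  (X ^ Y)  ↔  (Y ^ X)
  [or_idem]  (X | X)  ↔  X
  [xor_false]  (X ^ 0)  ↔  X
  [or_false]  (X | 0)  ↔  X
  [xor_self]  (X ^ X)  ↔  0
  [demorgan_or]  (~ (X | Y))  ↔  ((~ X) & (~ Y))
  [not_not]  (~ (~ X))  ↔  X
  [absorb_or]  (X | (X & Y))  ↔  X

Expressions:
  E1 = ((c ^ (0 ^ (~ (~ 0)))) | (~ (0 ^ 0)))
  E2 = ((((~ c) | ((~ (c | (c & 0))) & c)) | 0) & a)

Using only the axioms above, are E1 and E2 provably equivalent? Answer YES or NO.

Every axiom is a valid identity, so a rewrite proof would force E1 and E2 to agree under every assignment.
At a=0, c=0: E1 = 1 but E2 = 0; they differ, so no derivation exists.

NO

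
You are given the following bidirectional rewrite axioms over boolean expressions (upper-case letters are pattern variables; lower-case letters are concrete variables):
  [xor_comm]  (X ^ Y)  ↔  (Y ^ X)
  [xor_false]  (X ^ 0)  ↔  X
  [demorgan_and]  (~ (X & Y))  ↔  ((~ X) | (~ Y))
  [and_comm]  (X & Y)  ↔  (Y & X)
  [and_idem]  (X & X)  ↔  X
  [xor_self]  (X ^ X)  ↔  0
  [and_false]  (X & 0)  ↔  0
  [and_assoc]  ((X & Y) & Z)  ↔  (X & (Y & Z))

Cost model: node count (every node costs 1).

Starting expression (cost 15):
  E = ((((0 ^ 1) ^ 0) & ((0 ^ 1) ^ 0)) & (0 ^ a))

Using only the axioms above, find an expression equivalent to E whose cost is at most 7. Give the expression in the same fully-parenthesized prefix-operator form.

((0 ^ 1) & (0 ^ a))   [cost 7]

step 1: and_idem (→) rewrites (((0 ^ 1) ^ 0) & ((0 ^ 1) ^ 0)) into ((0 ^ 1) ^ 0), now (((0 ^ 1) ^ 0) & (0 ^ a))
step 2: xor_false (→) rewrites ((0 ^ 1) ^ 0) into (0 ^ 1), reaching cost 7 (bound 7)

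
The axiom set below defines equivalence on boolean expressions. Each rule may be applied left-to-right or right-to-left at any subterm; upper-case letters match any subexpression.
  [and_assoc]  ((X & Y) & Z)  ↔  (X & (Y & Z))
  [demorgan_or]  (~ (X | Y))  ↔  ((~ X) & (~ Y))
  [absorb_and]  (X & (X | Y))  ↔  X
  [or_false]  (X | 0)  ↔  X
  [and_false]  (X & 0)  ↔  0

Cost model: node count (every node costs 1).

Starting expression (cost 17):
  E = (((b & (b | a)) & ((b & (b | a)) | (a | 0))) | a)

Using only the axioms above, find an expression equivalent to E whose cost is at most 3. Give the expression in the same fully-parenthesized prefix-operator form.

1. [or_false →] (a | 0)  →  a;  E = (((b & (b | a)) & ((b & (b | a)) | a)) | a)
2. [absorb_and →] ((b & (b | a)) & ((b & (b | a)) | a))  →  (b & (b | a));  E = ((b & (b | a)) | a)
3. [absorb_and →] (b & (b | a))  →  b;  cost 3 ≤ 3, done

(b | a)   [cost 3]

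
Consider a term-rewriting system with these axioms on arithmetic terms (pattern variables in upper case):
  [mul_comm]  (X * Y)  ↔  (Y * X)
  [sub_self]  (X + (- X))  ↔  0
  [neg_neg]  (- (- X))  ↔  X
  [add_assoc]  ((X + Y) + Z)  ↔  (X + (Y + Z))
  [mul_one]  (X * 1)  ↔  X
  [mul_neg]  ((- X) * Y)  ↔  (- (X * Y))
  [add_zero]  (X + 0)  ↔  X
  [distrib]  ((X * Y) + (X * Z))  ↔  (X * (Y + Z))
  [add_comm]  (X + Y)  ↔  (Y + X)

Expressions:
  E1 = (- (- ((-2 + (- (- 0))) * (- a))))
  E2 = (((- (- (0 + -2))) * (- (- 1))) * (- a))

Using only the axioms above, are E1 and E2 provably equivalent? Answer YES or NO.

YES

1. [neg_neg →] (- (- ((-2 + (- (- 0))) * (- a))))  →  ((-2 + (- (- 0))) * (- a))
2. [neg_neg →] (- (- 0))  →  0;  E1 = ((-2 + 0) * (- a))
3. [add_comm →] (-2 + 0)  →  (0 + -2);  E1 = ((0 + -2) * (- a))
4. [neg_neg ←] (0 + -2)  →  (- (- (0 + -2)));  E1 = ((- (- (0 + -2))) * (- a))
5. [mul_one ←] (- (- (0 + -2)))  →  ((- (- (0 + -2))) * 1);  E1 = (((- (- (0 + -2))) * 1) * (- a))
6. [neg_neg ←] 1  →  (- (- 1));  this is E2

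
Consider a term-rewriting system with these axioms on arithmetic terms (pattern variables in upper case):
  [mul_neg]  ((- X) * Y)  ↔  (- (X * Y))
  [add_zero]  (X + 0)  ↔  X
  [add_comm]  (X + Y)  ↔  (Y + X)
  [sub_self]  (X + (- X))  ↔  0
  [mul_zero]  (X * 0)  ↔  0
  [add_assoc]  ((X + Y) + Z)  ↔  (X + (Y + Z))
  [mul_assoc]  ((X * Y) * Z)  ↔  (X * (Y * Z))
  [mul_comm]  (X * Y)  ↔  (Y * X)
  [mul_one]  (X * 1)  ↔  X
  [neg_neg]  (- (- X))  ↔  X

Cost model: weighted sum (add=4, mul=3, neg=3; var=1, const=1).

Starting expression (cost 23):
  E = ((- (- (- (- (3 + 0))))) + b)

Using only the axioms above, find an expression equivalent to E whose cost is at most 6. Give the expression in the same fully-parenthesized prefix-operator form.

(3 + b)   [cost 6]

(1) (- (- (- (3 + 0))))  =[neg_neg →]=  (- (3 + 0))    ⊢ ((- (- (3 + 0))) + b)
(2) (- (- (3 + 0)))  =[neg_neg →]=  (3 + 0)    ⊢ ((3 + 0) + b)
(3) (3 + 0)  =[add_zero →]=  3    ⊢ cost 6, within 6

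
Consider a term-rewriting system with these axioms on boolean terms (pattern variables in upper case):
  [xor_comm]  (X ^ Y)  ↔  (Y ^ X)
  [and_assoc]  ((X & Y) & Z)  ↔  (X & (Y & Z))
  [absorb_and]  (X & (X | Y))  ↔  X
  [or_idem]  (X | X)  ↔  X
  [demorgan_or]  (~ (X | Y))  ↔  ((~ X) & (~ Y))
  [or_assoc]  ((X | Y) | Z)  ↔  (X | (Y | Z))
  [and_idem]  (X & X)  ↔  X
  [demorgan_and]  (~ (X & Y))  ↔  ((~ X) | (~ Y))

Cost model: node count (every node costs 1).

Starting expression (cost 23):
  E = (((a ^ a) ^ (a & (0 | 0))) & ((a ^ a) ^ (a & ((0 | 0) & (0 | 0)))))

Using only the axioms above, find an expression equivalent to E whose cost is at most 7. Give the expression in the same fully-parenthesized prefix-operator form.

((a ^ a) ^ (a & 0))   [cost 7]

(1) ((0 | 0) & (0 | 0))  =[and_idem →]=  (0 | 0)    ⊢ (((a ^ a) ^ (a & (0 | 0))) & ((a ^ a) ^ (a & (0 | 0))))
(2) (((a ^ a) ^ (a & (0 | 0))) & ((a ^ a) ^ (a & (0 | 0))))  =[and_idem →]=  ((a ^ a) ^ (a & (0 | 0)))
(3) (0 | 0)  =[or_idem →]=  0    ⊢ cost 7, within 7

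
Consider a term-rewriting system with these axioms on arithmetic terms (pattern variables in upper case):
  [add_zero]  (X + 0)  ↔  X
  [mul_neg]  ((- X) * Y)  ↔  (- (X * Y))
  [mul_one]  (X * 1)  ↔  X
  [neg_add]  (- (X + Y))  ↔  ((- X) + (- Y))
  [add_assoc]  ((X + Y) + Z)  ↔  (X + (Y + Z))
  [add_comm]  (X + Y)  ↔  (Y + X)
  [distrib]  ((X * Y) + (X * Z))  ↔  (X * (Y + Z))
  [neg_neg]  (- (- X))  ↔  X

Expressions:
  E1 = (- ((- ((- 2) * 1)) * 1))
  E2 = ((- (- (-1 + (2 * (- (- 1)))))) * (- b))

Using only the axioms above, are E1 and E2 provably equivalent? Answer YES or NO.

NO

The axioms are sound identities: if E1 ↔* E2 then E1 and E2 evaluate identically under any assignment.
Under b=0: E1 evaluates to -2, E2 to 0. Distinct ⇒ no rewrite sequence connects them.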